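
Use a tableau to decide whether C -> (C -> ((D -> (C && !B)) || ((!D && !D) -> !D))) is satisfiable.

Satisfiable

Initial set: {T (C -> (C -> ((D -> (C && !B)) || ((!D && !D) -> !D))))}.
T (C -> (C -> ((D -> (C && !B)) || ((!D && !D) -> !D)))): β-rule — branch into F C  //  T (C -> ((D -> (C && !B)) || ((!D && !D) -> !D))).
  branch 1 (add F C):
    ○ open, literals {C=F}.
  branch 2 (add T (C -> ((D -> (C && !B)) || ((!D && !D) -> !D)))):
    T (C -> ((D -> (C && !B)) || ((!D && !D) -> !D))): β-rule — branch into F C  //  T ((D -> (C && !B)) || ((!D && !D) -> !D)).
      branch 2.1 (add F C):
        ○ open, literals {C=F}.
      branch 2.2 (add T ((D -> (C && !B)) || ((!D && !D) -> !D))):
        T ((D -> (C && !B)) || ((!D && !D) -> !D)): β-rule — branch into T (D -> (C && !B))  //  T ((!D && !D) -> !D).
          branch 2.2.1 (add T (D -> (C && !B))):
            T (D -> (C && !B)): β-rule — branch into F D  //  T (C && !B).
              branch 2.2.1.1 (add F D):
                ○ open, literals {D=F}.
              branch 2.2.1.2 (add T (C && !B)):
                T (C && !B): α-rule — add T C, T !B.
                ○ open, literals {B=F, C=T}.
          branch 2.2.2 (add T ((!D && !D) -> !D)):
            T ((!D && !D) -> !D): β-rule — branch into F (!D && !D)  //  T !D.
              branch 2.2.2.1 (add F (!D && !D)):
                F (!D && !D): β-rule — branch into F !D  //  F !D.
                  branch 2.2.2.1.1 (add F !D):
                    ○ open, literals {D=T}.
                  branch 2.2.2.1.2 (add F !D):
                    ○ open, literals {D=T}.
              branch 2.2.2.2 (add T !D):
                ○ open, literals {D=F}.
0 branches closed, 7 open.
An open branch gives a satisfying assignment: C=F.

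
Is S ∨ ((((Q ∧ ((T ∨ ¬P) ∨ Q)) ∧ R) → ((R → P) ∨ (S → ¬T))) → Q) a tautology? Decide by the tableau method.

Assume the negation and expand:
Initial set: {¬(S ∨ ((((Q ∧ ((T ∨ ¬P) ∨ Q)) ∧ R) → ((R → P) ∨ (S → ¬T))) → Q))}.
¬(S ∨ ((((Q ∧ ((T ∨ ¬P) ∨ Q)) ∧ R) → ((R → P) ∨ (S → ¬T))) → Q)): α-rule — add ¬S, ¬((((Q ∧ ((T ∨ ¬P) ∨ Q)) ∧ R) → ((R → P) ∨ (S → ¬T))) → Q).
¬((((Q ∧ ((T ∨ ¬P) ∨ Q)) ∧ R) → ((R → P) ∨ (S → ¬T))) → Q): α-rule — add (((Q ∧ ((T ∨ ¬P) ∨ Q)) ∧ R) → ((R → P) ∨ (S → ¬T))), ¬Q.
(((Q ∧ ((T ∨ ¬P) ∨ Q)) ∧ R) → ((R → P) ∨ (S → ¬T))): β-rule — branch into ¬((Q ∧ ((T ∨ ¬P) ∨ Q)) ∧ R)  //  ((R → P) ∨ (S → ¬T)).
  branch 1 (add ¬((Q ∧ ((T ∨ ¬P) ∨ Q)) ∧ R)):
    ¬((Q ∧ ((T ∨ ¬P) ∨ Q)) ∧ R): β-rule — branch into ¬(Q ∧ ((T ∨ ¬P) ∨ Q))  //  ¬R.
      branch 1.1 (add ¬(Q ∧ ((T ∨ ¬P) ∨ Q))):
        ¬(Q ∧ ((T ∨ ¬P) ∨ Q)): β-rule — branch into ¬Q  //  ¬((T ∨ ¬P) ∨ Q).
          branch 1.1.1 (add ¬Q):
            ○ open, literals {Q=false, S=false}.
          branch 1.1.2 (add ¬((T ∨ ¬P) ∨ Q)):
            ¬((T ∨ ¬P) ∨ Q): α-rule — add ¬(T ∨ ¬P), ¬Q.
            ¬(T ∨ ¬P): α-rule — add ¬T, ¬¬P.
            ○ open, literals {P=true, Q=false, S=false, T=false}.
      branch 1.2 (add ¬R):
        ○ open, literals {Q=false, R=false, S=false}.
  branch 2 (add ((R → P) ∨ (S → ¬T))):
    ((R → P) ∨ (S → ¬T)): β-rule — branch into (R → P)  //  (S → ¬T).
      branch 2.1 (add (R → P)):
        (R → P): β-rule — branch into ¬R  //  P.
          branch 2.1.1 (add ¬R):
            ○ open, literals {Q=false, R=false, S=false}.
          branch 2.1.2 (add P):
            ○ open, literals {P=true, Q=false, S=false}.
      branch 2.2 (add (S → ¬T)):
        (S → ¬T): β-rule — branch into ¬S  //  ¬T.
          branch 2.2.1 (add ¬S):
            ○ open, literals {Q=false, S=false}.
          branch 2.2.2 (add ¬T):
            ○ open, literals {Q=false, S=false, T=false}.
0 branches closed, 7 open.
An open branch gives a countermodel: Q=false, S=false (unmentioned atoms arbitrary); under it the original formula is false.

Not valid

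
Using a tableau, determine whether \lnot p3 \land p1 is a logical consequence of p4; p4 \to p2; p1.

Initial set: {p4; (p4 \to p2); p1; \lnot (\lnot p3 \land p1)}.
(p4 \to p2): β-rule — branch into \lnot p4  //  p2.
  branch 1 (add \lnot p4):
    × closes — contains both p4 and \lnot p4.
  branch 2 (add p2):
    \lnot (\lnot p3 \land p1): β-rule — branch into \lnot \lnot p3  //  \lnot p1.
      branch 2.1 (add \lnot \lnot p3):
        ○ open, literals {p1=T, p2=T, p3=T, p4=T}.
      branch 2.2 (add \lnot p1):
        × closes — contains both p1 and \lnot p1.
2 branches closed, 1 open.
An open branch gives a countermodel: p1=T, p2=T, p3=T, p4=T (unmentioned atoms arbitrary); the premises hold there but the conclusion fails.

No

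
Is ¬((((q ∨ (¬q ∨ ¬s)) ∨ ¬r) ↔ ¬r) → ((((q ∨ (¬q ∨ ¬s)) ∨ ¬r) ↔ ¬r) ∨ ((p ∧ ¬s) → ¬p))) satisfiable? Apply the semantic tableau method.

Initial set: {T ¬((((q ∨ (¬q ∨ ¬s)) ∨ ¬r) ↔ ¬r) → ((((q ∨ (¬q ∨ ¬s)) ∨ ¬r) ↔ ¬r) ∨ ((p ∧ ¬s) → ¬p)))}.
T ¬((((q ∨ (¬q ∨ ¬s)) ∨ ¬r) ↔ ¬r) → ((((q ∨ (¬q ∨ ¬s)) ∨ ¬r) ↔ ¬r) ∨ ((p ∧ ¬s) → ¬p))): α-rule — add T (((q ∨ (¬q ∨ ¬s)) ∨ ¬r) ↔ ¬r), F ((((q ∨ (¬q ∨ ¬s)) ∨ ¬r) ↔ ¬r) ∨ ((p ∧ ¬s) → ¬p)).
F ((((q ∨ (¬q ∨ ¬s)) ∨ ¬r) ↔ ¬r) ∨ ((p ∧ ¬s) → ¬p)): α-rule — add F (((q ∨ (¬q ∨ ¬s)) ∨ ¬r) ↔ ¬r), F ((p ∧ ¬s) → ¬p).
F ((p ∧ ¬s) → ¬p): α-rule — add T (p ∧ ¬s), F ¬p.
T (p ∧ ¬s): α-rule — add T p, T ¬s.
T (((q ∨ (¬q ∨ ¬s)) ∨ ¬r) ↔ ¬r): β-rule — branch into T ((q ∨ (¬q ∨ ¬s)) ∨ ¬r), T ¬r  //  F ((q ∨ (¬q ∨ ¬s)) ∨ ¬r), F ¬r.
  branch 1 (add T ((q ∨ (¬q ∨ ¬s)) ∨ ¬r), T ¬r):
    F (((q ∨ (¬q ∨ ¬s)) ∨ ¬r) ↔ ¬r): β-rule — branch into T ((q ∨ (¬q ∨ ¬s)) ∨ ¬r), F ¬r  //  F ((q ∨ (¬q ∨ ¬s)) ∨ ¬r), T ¬r.
      branch 1.1 (add T ((q ∨ (¬q ∨ ¬s)) ∨ ¬r), F ¬r):
        × closes — contains both r and ¬r.
      branch 1.2 (add F ((q ∨ (¬q ∨ ¬s)) ∨ ¬r), T ¬r):
        F ((q ∨ (¬q ∨ ¬s)) ∨ ¬r): α-rule — add F (q ∨ (¬q ∨ ¬s)), F ¬r.
        × closes — contains both r and ¬r.
  branch 2 (add F ((q ∨ (¬q ∨ ¬s)) ∨ ¬r), F ¬r):
    F ((q ∨ (¬q ∨ ¬s)) ∨ ¬r): α-rule — add F (q ∨ (¬q ∨ ¬s)), F ¬r.
    F (q ∨ (¬q ∨ ¬s)): α-rule — add F q, F (¬q ∨ ¬s).
    F (¬q ∨ ¬s): α-rule — add F ¬q, F ¬s.
    × closes — contains both q and ¬q.
All 3 branches close.
Every branch closed; the formula is unsatisfiable.

Unsatisfiable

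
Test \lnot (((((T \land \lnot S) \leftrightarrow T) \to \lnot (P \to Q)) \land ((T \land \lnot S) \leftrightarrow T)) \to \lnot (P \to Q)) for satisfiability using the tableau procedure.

Unsatisfiable

Initial set: {\lnot (((((T \land \lnot S) \leftrightarrow T) \to \lnot (P \to Q)) \land ((T \land \lnot S) \leftrightarrow T)) \to \lnot (P \to Q))}.
\lnot (((((T \land \lnot S) \leftrightarrow T) \to \lnot (P \to Q)) \land ((T \land \lnot S) \leftrightarrow T)) \to \lnot (P \to Q)): α-rule — add ((((T \land \lnot S) \leftrightarrow T) \to \lnot (P \to Q)) \land ((T \land \lnot S) \leftrightarrow T)), \lnot \lnot (P \to Q).
((((T \land \lnot S) \leftrightarrow T) \to \lnot (P \to Q)) \land ((T \land \lnot S) \leftrightarrow T)): α-rule — add (((T \land \lnot S) \leftrightarrow T) \to \lnot (P \to Q)), ((T \land \lnot S) \leftrightarrow T).
\lnot \lnot (P \to Q): β-rule — branch into \lnot P  //  Q.
  branch 1 (add \lnot P):
    (((T \land \lnot S) \leftrightarrow T) \to \lnot (P \to Q)): β-rule — branch into \lnot ((T \land \lnot S) \leftrightarrow T)  //  \lnot (P \to Q).
      branch 1.1 (add \lnot ((T \land \lnot S) \leftrightarrow T)):
        ((T \land \lnot S) \leftrightarrow T): β-rule — branch into (T \land \lnot S), T  //  \lnot (T \land \lnot S), \lnot T.
          branch 1.1.1 (add (T \land \lnot S), T):
            (T \land \lnot S): α-rule — add T, \lnot S.
            \lnot ((T \land \lnot S) \leftrightarrow T): β-rule — branch into (T \land \lnot S), \lnot T  //  \lnot (T \land \lnot S), T.
              branch 1.1.1.1 (add (T \land \lnot S), \lnot T):
                × closes — contains both T and \lnot T.
              branch 1.1.1.2 (add \lnot (T \land \lnot S), T):
                \lnot (T \land \lnot S): β-rule — branch into \lnot T  //  \lnot \lnot S.
                  branch 1.1.1.2.1 (add \lnot T):
                    × closes — contains both T and \lnot T.
                  branch 1.1.1.2.2 (add \lnot \lnot S):
                    × closes — contains both S and \lnot S.
          branch 1.1.2 (add \lnot (T \land \lnot S), \lnot T):
            \lnot ((T \land \lnot S) \leftrightarrow T): β-rule — branch into (T \land \lnot S), \lnot T  //  \lnot (T \land \lnot S), T.
              branch 1.1.2.1 (add (T \land \lnot S), \lnot T):
                (T \land \lnot S): α-rule — add T, \lnot S.
                × closes — contains both T and \lnot T.
              branch 1.1.2.2 (add \lnot (T \land \lnot S), T):
                × closes — contains both T and \lnot T.
      branch 1.2 (add \lnot (P \to Q)):
        \lnot (P \to Q): α-rule — add P, \lnot Q.
        × closes — contains both P and \lnot P.
  branch 2 (add Q):
    (((T \land \lnot S) \leftrightarrow T) \to \lnot (P \to Q)): β-rule — branch into \lnot ((T \land \lnot S) \leftrightarrow T)  //  \lnot (P \to Q).
      branch 2.1 (add \lnot ((T \land \lnot S) \leftrightarrow T)):
        ((T \land \lnot S) \leftrightarrow T): β-rule — branch into (T \land \lnot S), T  //  \lnot (T \land \lnot S), \lnot T.
          branch 2.1.1 (add (T \land \lnot S), T):
            (T \land \lnot S): α-rule — add T, \lnot S.
            \lnot ((T \land \lnot S) \leftrightarrow T): β-rule — branch into (T \land \lnot S), \lnot T  //  \lnot (T \land \lnot S), T.
              branch 2.1.1.1 (add (T \land \lnot S), \lnot T):
                × closes — contains both T and \lnot T.
              branch 2.1.1.2 (add \lnot (T \land \lnot S), T):
                \lnot (T \land \lnot S): β-rule — branch into \lnot T  //  \lnot \lnot S.
                  branch 2.1.1.2.1 (add \lnot T):
                    × closes — contains both T and \lnot T.
                  branch 2.1.1.2.2 (add \lnot \lnot S):
                    × closes — contains both S and \lnot S.
          branch 2.1.2 (add \lnot (T \land \lnot S), \lnot T):
            \lnot ((T \land \lnot S) \leftrightarrow T): β-rule — branch into (T \land \lnot S), \lnot T  //  \lnot (T \land \lnot S), T.
              branch 2.1.2.1 (add (T \land \lnot S), \lnot T):
                (T \land \lnot S): α-rule — add T, \lnot S.
                × closes — contains both T and \lnot T.
              branch 2.1.2.2 (add \lnot (T \land \lnot S), T):
                × closes — contains both T and \lnot T.
      branch 2.2 (add \lnot (P \to Q)):
        \lnot (P \to Q): α-rule — add P, \lnot Q.
        × closes — contains both Q and \lnot Q.
All 12 branches close.
Every branch closed; the formula is unsatisfiable.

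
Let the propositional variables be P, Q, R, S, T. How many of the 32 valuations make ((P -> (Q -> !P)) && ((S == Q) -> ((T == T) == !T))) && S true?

10

Initial set: {(((P -> (Q -> !P)) && ((S == Q) -> ((T == T) == !T))) && S)}.
(((P -> (Q -> !P)) && ((S == Q) -> ((T == T) == !T))) && S): α-rule — add ((P -> (Q -> !P)) && ((S == Q) -> ((T == T) == !T))), S.
((P -> (Q -> !P)) && ((S == Q) -> ((T == T) == !T))): α-rule — add (P -> (Q -> !P)), ((S == Q) -> ((T == T) == !T)).
(P -> (Q -> !P)): β-rule — branch into !P  //  (Q -> !P).
  branch 1 (add !P):
    ((S == Q) -> ((T == T) == !T)): β-rule — branch into !(S == Q)  //  ((T == T) == !T).
      branch 1.1 (add !(S == Q)):
        !(S == Q): β-rule — branch into S, !Q  //  !S, Q.
          branch 1.1.1 (add S, !Q):
            ○ open, literals {P=false, Q=false, S=true}.
          branch 1.1.2 (add !S, Q):
            × closes — contains both S and !S.
      branch 1.2 (add ((T == T) == !T)):
        ((T == T) == !T): β-rule — branch into (T == T), !T  //  !(T == T), !!T.
          branch 1.2.1 (add (T == T), !T):
            (T == T): β-rule — branch into T, T  //  !T, !T.
              branch 1.2.1.1 (add T, T):
                × closes — contains both T and !T.
              branch 1.2.1.2 (add !T, !T):
                ○ open, literals {P=false, S=true, T=false}.
          branch 1.2.2 (add !(T == T), !!T):
            !(T == T): β-rule — branch into T, !T  //  !T, T.
              branch 1.2.2.1 (add T, !T):
                × closes — contains both T and !T.
              branch 1.2.2.2 (add !T, T):
                × closes — contains both T and !T.
  branch 2 (add (Q -> !P)):
    ((S == Q) -> ((T == T) == !T)): β-rule — branch into !(S == Q)  //  ((T == T) == !T).
      branch 2.1 (add !(S == Q)):
        (Q -> !P): β-rule — branch into !Q  //  !P.
          branch 2.1.1 (add !Q):
            !(S == Q): β-rule — branch into S, !Q  //  !S, Q.
              branch 2.1.1.1 (add S, !Q):
                ○ open, literals {Q=false, S=true}.
              branch 2.1.1.2 (add !S, Q):
                × closes — contains both S and !S.
          branch 2.1.2 (add !P):
            !(S == Q): β-rule — branch into S, !Q  //  !S, Q.
              branch 2.1.2.1 (add S, !Q):
                ○ open, literals {P=false, Q=false, S=true}.
              branch 2.1.2.2 (add !S, Q):
                × closes — contains both S and !S.
      branch 2.2 (add ((T == T) == !T)):
        (Q -> !P): β-rule — branch into !Q  //  !P.
          branch 2.2.1 (add !Q):
            ((T == T) == !T): β-rule — branch into (T == T), !T  //  !(T == T), !!T.
              branch 2.2.1.1 (add (T == T), !T):
                (T == T): β-rule — branch into T, T  //  !T, !T.
                  branch 2.2.1.1.1 (add T, T):
                    × closes — contains both T and !T.
                  branch 2.2.1.1.2 (add !T, !T):
                    ○ open, literals {Q=false, S=true, T=false}.
              branch 2.2.1.2 (add !(T == T), !!T):
                !(T == T): β-rule — branch into T, !T  //  !T, T.
                  branch 2.2.1.2.1 (add T, !T):
                    × closes — contains both T and !T.
                  branch 2.2.1.2.2 (add !T, T):
                    × closes — contains both T and !T.
          branch 2.2.2 (add !P):
            ((T == T) == !T): β-rule — branch into (T == T), !T  //  !(T == T), !!T.
              branch 2.2.2.1 (add (T == T), !T):
                (T == T): β-rule — branch into T, T  //  !T, !T.
                  branch 2.2.2.1.1 (add T, T):
                    × closes — contains both T and !T.
                  branch 2.2.2.1.2 (add !T, !T):
                    ○ open, literals {P=false, S=true, T=false}.
              branch 2.2.2.2 (add !(T == T), !!T):
                !(T == T): β-rule — branch into T, !T  //  !T, T.
                  branch 2.2.2.2.1 (add T, !T):
                    × closes — contains both T and !T.
                  branch 2.2.2.2.2 (add !T, T):
                    × closes — contains both T and !T.
12 branches closed, 6 open.
Each open branch fixes some atoms; the unmentioned ones are free. Counting distinct full assignments: branch {P=false, Q=false, S=true} (R, T) contributes 4 new; branch {P=false, S=true, T=false} (Q, R) contributes 2 new; branch {Q=false, S=true} (P, R, T) contributes 4 new; branch {P=false, Q=false, S=true} (R, T) contributes 0 new; branch {Q=false, S=true, T=false} (P, R) contributes 0 new; branch {P=false, S=true, T=false} (Q, R) contributes 0 new. Total: 10.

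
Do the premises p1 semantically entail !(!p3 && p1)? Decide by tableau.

No

Initial set: {p1; !!(!p3 && p1)}.
!!(!p3 && p1): α-rule — add !p3, p1.
○ open, literals {p1=T, p3=F}.
0 branches closed, 1 open.
An open branch gives a countermodel: p1=T, p3=F (unmentioned atoms arbitrary); the premises hold there but the conclusion fails.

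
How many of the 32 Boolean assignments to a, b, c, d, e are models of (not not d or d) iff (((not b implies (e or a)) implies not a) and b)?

Initial set: {((not not d or d) iff (((not b implies (e or a)) implies not a) and b))}.
((not not d or d) iff (((not b implies (e or a)) implies not a) and b)): β-rule — branch into (not not d or d), (((not b implies (e or a)) implies not a) and b)  //  not (not not d or d), not (((not b implies (e or a)) implies not a) and b).
  branch 1 (add (not not d or d), (((not b implies (e or a)) implies not a) and b)):
    (((not b implies (e or a)) implies not a) and b): α-rule — add ((not b implies (e or a)) implies not a), b.
    (not not d or d): β-rule — branch into not not d  //  d.
      branch 1.1 (add not not d):
        not not d: drop double negation, giving d.
        ((not b implies (e or a)) implies not a): β-rule — branch into not (not b implies (e or a))  //  not a.
          branch 1.1.1 (add not (not b implies (e or a))):
            not (not b implies (e or a)): α-rule — add not b, not (e or a).
            × closes — contains both b and not b.
          branch 1.1.2 (add not a):
            ○ open, literals {a=false, b=true, d=true}.
      branch 1.2 (add d):
        ((not b implies (e or a)) implies not a): β-rule — branch into not (not b implies (e or a))  //  not a.
          branch 1.2.1 (add not (not b implies (e or a))):
            not (not b implies (e or a)): α-rule — add not b, not (e or a).
            × closes — contains both b and not b.
          branch 1.2.2 (add not a):
            ○ open, literals {a=false, b=true, d=true}.
  branch 2 (add not (not not d or d), not (((not b implies (e or a)) implies not a) and b)):
    not (not not d or d): α-rule — add not not not d, not d.
    not not not d: drop double negation, giving not d.
    not (((not b implies (e or a)) implies not a) and b): β-rule — branch into not ((not b implies (e or a)) implies not a)  //  not b.
      branch 2.1 (add not ((not b implies (e or a)) implies not a)):
        not ((not b implies (e or a)) implies not a): α-rule — add (not b implies (e or a)), not not a.
        (not b implies (e or a)): β-rule — branch into not not b  //  (e or a).
          branch 2.1.1 (add not not b):
            ○ open, literals {a=true, b=true, d=false}.
          branch 2.1.2 (add (e or a)):
            (e or a): β-rule — branch into e  //  a.
              branch 2.1.2.1 (add e):
                ○ open, literals {a=true, d=false, e=true}.
              branch 2.1.2.2 (add a):
                ○ open, literals {a=true, d=false}.
      branch 2.2 (add not b):
        ○ open, literals {b=false, d=false}.
2 branches closed, 6 open.
Each open branch fixes some atoms; the unmentioned ones are free. Counting distinct full assignments: branch {a=false, b=true, d=true} (c, e) contributes 4 new; branch {a=false, b=true, d=true} (c, e) contributes 0 new; branch {a=true, b=true, d=false} (c, e) contributes 4 new; branch {a=true, d=false, e=true} (b, c) contributes 2 new; branch {a=true, d=false} (b, c, e) contributes 2 new; branch {b=false, d=false} (a, c, e) contributes 4 new. Total: 16.

16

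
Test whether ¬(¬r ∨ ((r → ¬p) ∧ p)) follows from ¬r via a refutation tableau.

Initial set: {T ¬r; F ¬(¬r ∨ ((r → ¬p) ∧ p))}.
F ¬(¬r ∨ ((r → ¬p) ∧ p)): β-rule — branch into T ¬r  //  T ((r → ¬p) ∧ p).
  branch 1 (add T ¬r):
    ○ open, literals {r=false}.
  branch 2 (add T ((r → ¬p) ∧ p)):
    T ((r → ¬p) ∧ p): α-rule — add T (r → ¬p), T p.
    T (r → ¬p): β-rule — branch into F r  //  T ¬p.
      branch 2.1 (add F r):
        ○ open, literals {p=true, r=false}.
      branch 2.2 (add T ¬p):
        × closes — contains both p and ¬p.
1 branch closed, 2 open.
An open branch gives a countermodel: r=false (unmentioned atoms arbitrary); the premises hold there but the conclusion fails.

No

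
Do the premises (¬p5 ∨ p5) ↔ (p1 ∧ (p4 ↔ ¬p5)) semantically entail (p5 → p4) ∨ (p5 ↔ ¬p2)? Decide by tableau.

Initial set: {((¬p5 ∨ p5) ↔ (p1 ∧ (p4 ↔ ¬p5))); ¬((p5 → p4) ∨ (p5 ↔ ¬p2))}.
¬((p5 → p4) ∨ (p5 ↔ ¬p2)): α-rule — add ¬(p5 → p4), ¬(p5 ↔ ¬p2).
¬(p5 → p4): α-rule — add p5, ¬p4.
((¬p5 ∨ p5) ↔ (p1 ∧ (p4 ↔ ¬p5))): β-rule — branch into (¬p5 ∨ p5), (p1 ∧ (p4 ↔ ¬p5))  //  ¬(¬p5 ∨ p5), ¬(p1 ∧ (p4 ↔ ¬p5)).
  branch 1 (add (¬p5 ∨ p5), (p1 ∧ (p4 ↔ ¬p5))):
    (p1 ∧ (p4 ↔ ¬p5)): α-rule — add p1, (p4 ↔ ¬p5).
    ¬(p5 ↔ ¬p2): β-rule — branch into p5, ¬¬p2  //  ¬p5, ¬p2.
      branch 1.1 (add p5, ¬¬p2):
        (¬p5 ∨ p5): β-rule — branch into ¬p5  //  p5.
          branch 1.1.1 (add ¬p5):
            × closes — contains both p5 and ¬p5.
          branch 1.1.2 (add p5):
            (p4 ↔ ¬p5): β-rule — branch into p4, ¬p5  //  ¬p4, ¬¬p5.
              branch 1.1.2.1 (add p4, ¬p5):
                × closes — contains both p4 and ¬p4.
              branch 1.1.2.2 (add ¬p4, ¬¬p5):
                ○ open, literals {p1=1, p2=1, p4=0, p5=1}.
      branch 1.2 (add ¬p5, ¬p2):
        × closes — contains both p5 and ¬p5.
  branch 2 (add ¬(¬p5 ∨ p5), ¬(p1 ∧ (p4 ↔ ¬p5))):
    ¬(¬p5 ∨ p5): α-rule — add ¬¬p5, ¬p5.
    × closes — contains both p5 and ¬p5.
4 branches closed, 1 open.
An open branch gives a countermodel: p1=1, p2=1, p4=0, p5=1 (unmentioned atoms arbitrary); the premises hold there but the conclusion fails.

No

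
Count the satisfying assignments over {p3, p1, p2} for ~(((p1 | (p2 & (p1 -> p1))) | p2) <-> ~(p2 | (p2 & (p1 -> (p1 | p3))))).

Initial set: {~(((p1 | (p2 & (p1 -> p1))) | p2) <-> ~(p2 | (p2 & (p1 -> (p1 | p3)))))}.
~(((p1 | (p2 & (p1 -> p1))) | p2) <-> ~(p2 | (p2 & (p1 -> (p1 | p3))))): β-rule — branch into ((p1 | (p2 & (p1 -> p1))) | p2), ~~(p2 | (p2 & (p1 -> (p1 | p3))))  //  ~((p1 | (p2 & (p1 -> p1))) | p2), ~(p2 | (p2 & (p1 -> (p1 | p3)))).
  branch 1 (add ((p1 | (p2 & (p1 -> p1))) | p2), ~~(p2 | (p2 & (p1 -> (p1 | p3))))):
    ((p1 | (p2 & (p1 -> p1))) | p2): β-rule — branch into (p1 | (p2 & (p1 -> p1)))  //  p2.
      branch 1.1 (add (p1 | (p2 & (p1 -> p1)))):
        ~~(p2 | (p2 & (p1 -> (p1 | p3)))): β-rule — branch into p2  //  (p2 & (p1 -> (p1 | p3))).
          branch 1.1.1 (add p2):
            (p1 | (p2 & (p1 -> p1))): β-rule — branch into p1  //  (p2 & (p1 -> p1)).
              branch 1.1.1.1 (add p1):
                ○ open, literals {p1=T, p2=T}.
              branch 1.1.1.2 (add (p2 & (p1 -> p1))):
                (p2 & (p1 -> p1)): α-rule — add p2, (p1 -> p1).
                (p1 -> p1): β-rule — branch into ~p1  //  p1.
                  branch 1.1.1.2.1 (add ~p1):
                    ○ open, literals {p1=F, p2=T}.
                  branch 1.1.1.2.2 (add p1):
                    ○ open, literals {p1=T, p2=T}.
          branch 1.1.2 (add (p2 & (p1 -> (p1 | p3)))):
            (p2 & (p1 -> (p1 | p3))): α-rule — add p2, (p1 -> (p1 | p3)).
            (p1 | (p2 & (p1 -> p1))): β-rule — branch into p1  //  (p2 & (p1 -> p1)).
              branch 1.1.2.1 (add p1):
                (p1 -> (p1 | p3)): β-rule — branch into ~p1  //  (p1 | p3).
                  branch 1.1.2.1.1 (add ~p1):
                    × closes — contains both p1 and ~p1.
                  branch 1.1.2.1.2 (add (p1 | p3)):
                    (p1 | p3): β-rule — branch into p1  //  p3.
                      branch 1.1.2.1.2.1 (add p1):
                        ○ open, literals {p1=T, p2=T}.
                      branch 1.1.2.1.2.2 (add p3):
                        ○ open, literals {p1=T, p2=T, p3=T}.
              branch 1.1.2.2 (add (p2 & (p1 -> p1))):
                (p2 & (p1 -> p1)): α-rule — add p2, (p1 -> p1).
                (p1 -> (p1 | p3)): β-rule — branch into ~p1  //  (p1 | p3).
                  branch 1.1.2.2.1 (add ~p1):
                    (p1 -> p1): β-rule — branch into ~p1  //  p1.
                      branch 1.1.2.2.1.1 (add ~p1):
                        ○ open, literals {p1=F, p2=T}.
                      branch 1.1.2.2.1.2 (add p1):
                        × closes — contains both p1 and ~p1.
                  branch 1.1.2.2.2 (add (p1 | p3)):
                    (p1 -> p1): β-rule — branch into ~p1  //  p1.
                      branch 1.1.2.2.2.1 (add ~p1):
                        (p1 | p3): β-rule — branch into p1  //  p3.
                          branch 1.1.2.2.2.1.1 (add p1):
                            × closes — contains both p1 and ~p1.
                          branch 1.1.2.2.2.1.2 (add p3):
                            ○ open, literals {p1=F, p2=T, p3=T}.
                      branch 1.1.2.2.2.2 (add p1):
                        (p1 | p3): β-rule — branch into p1  //  p3.
                          branch 1.1.2.2.2.2.1 (add p1):
                            ○ open, literals {p1=T, p2=T}.
                          branch 1.1.2.2.2.2.2 (add p3):
                            ○ open, literals {p1=T, p2=T, p3=T}.
      branch 1.2 (add p2):
        ~~(p2 | (p2 & (p1 -> (p1 | p3)))): β-rule — branch into p2  //  (p2 & (p1 -> (p1 | p3))).
          branch 1.2.1 (add p2):
            ○ open, literals {p2=T}.
          branch 1.2.2 (add (p2 & (p1 -> (p1 | p3)))):
            (p2 & (p1 -> (p1 | p3))): α-rule — add p2, (p1 -> (p1 | p3)).
            (p1 -> (p1 | p3)): β-rule — branch into ~p1  //  (p1 | p3).
              branch 1.2.2.1 (add ~p1):
                ○ open, literals {p1=F, p2=T}.
              branch 1.2.2.2 (add (p1 | p3)):
                (p1 | p3): β-rule — branch into p1  //  p3.
                  branch 1.2.2.2.1 (add p1):
                    ○ open, literals {p1=T, p2=T}.
                  branch 1.2.2.2.2 (add p3):
                    ○ open, literals {p2=T, p3=T}.
  branch 2 (add ~((p1 | (p2 & (p1 -> p1))) | p2), ~(p2 | (p2 & (p1 -> (p1 | p3))))):
    ~((p1 | (p2 & (p1 -> p1))) | p2): α-rule — add ~(p1 | (p2 & (p1 -> p1))), ~p2.
    ~(p2 | (p2 & (p1 -> (p1 | p3)))): α-rule — add ~p2, ~(p2 & (p1 -> (p1 | p3))).
    ~(p1 | (p2 & (p1 -> p1))): α-rule — add ~p1, ~(p2 & (p1 -> p1)).
    ~(p2 & (p1 -> (p1 | p3))): β-rule — branch into ~p2  //  ~(p1 -> (p1 | p3)).
      branch 2.1 (add ~p2):
        ~(p2 & (p1 -> p1)): β-rule — branch into ~p2  //  ~(p1 -> p1).
          branch 2.1.1 (add ~p2):
            ○ open, literals {p1=F, p2=F}.
          branch 2.1.2 (add ~(p1 -> p1)):
            ~(p1 -> p1): α-rule — add p1, ~p1.
            × closes — contains both p1 and ~p1.
      branch 2.2 (add ~(p1 -> (p1 | p3))):
        ~(p1 -> (p1 | p3)): α-rule — add p1, ~(p1 | p3).
        × closes — contains both p1 and ~p1.
5 branches closed, 14 open.
Each open branch fixes some atoms; the unmentioned ones are free. Counting distinct full assignments: branch {p1=T, p2=T} (p3) contributes 2 new; branch {p1=F, p2=T} (p3) contributes 2 new; branch {p1=T, p2=T} (p3) contributes 0 new; branch {p1=T, p2=T} (p3) contributes 0 new; branch {p1=T, p2=T, p3=T} (none free) contributes 0 new; branch {p1=F, p2=T} (p3) contributes 0 new; branch {p1=F, p2=T, p3=T} (none free) contributes 0 new; branch {p1=T, p2=T} (p3) contributes 0 new; branch {p1=T, p2=T, p3=T} (none free) contributes 0 new; branch {p2=T} (p3, p1) contributes 0 new; branch {p1=F, p2=T} (p3) contributes 0 new; branch {p1=T, p2=T} (p3) contributes 0 new; branch {p2=T, p3=T} (p1) contributes 0 new; branch {p1=F, p2=F} (p3) contributes 2 new. Total: 6.

6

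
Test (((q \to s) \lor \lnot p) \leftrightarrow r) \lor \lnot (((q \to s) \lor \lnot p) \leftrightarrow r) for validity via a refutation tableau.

Assume the negation and expand:
Initial set: {\lnot ((((q \to s) \lor \lnot p) \leftrightarrow r) \lor \lnot (((q \to s) \lor \lnot p) \leftrightarrow r))}.
\lnot ((((q \to s) \lor \lnot p) \leftrightarrow r) \lor \lnot (((q \to s) \lor \lnot p) \leftrightarrow r)): α-rule — add \lnot (((q \to s) \lor \lnot p) \leftrightarrow r), \lnot \lnot (((q \to s) \lor \lnot p) \leftrightarrow r).
\lnot (((q \to s) \lor \lnot p) \leftrightarrow r): β-rule — branch into ((q \to s) \lor \lnot p), \lnot r  //  \lnot ((q \to s) \lor \lnot p), r.
  branch 1 (add ((q \to s) \lor \lnot p), \lnot r):
    \lnot \lnot (((q \to s) \lor \lnot p) \leftrightarrow r): β-rule — branch into ((q \to s) \lor \lnot p), r  //  \lnot ((q \to s) \lor \lnot p), \lnot r.
      branch 1.1 (add ((q \to s) \lor \lnot p), r):
        × closes — contains both r and \lnot r.
      branch 1.2 (add \lnot ((q \to s) \lor \lnot p), \lnot r):
        \lnot ((q \to s) \lor \lnot p): α-rule — add \lnot (q \to s), \lnot \lnot p.
        \lnot (q \to s): α-rule — add q, \lnot s.
        ((q \to s) \lor \lnot p): β-rule — branch into (q \to s)  //  \lnot p.
          branch 1.2.1 (add (q \to s)):
            (q \to s): β-rule — branch into \lnot q  //  s.
              branch 1.2.1.1 (add \lnot q):
                × closes — contains both q and \lnot q.
              branch 1.2.1.2 (add s):
                × closes — contains both s and \lnot s.
          branch 1.2.2 (add \lnot p):
            × closes — contains both p and \lnot p.
  branch 2 (add \lnot ((q \to s) \lor \lnot p), r):
    \lnot ((q \to s) \lor \lnot p): α-rule — add \lnot (q \to s), \lnot \lnot p.
    \lnot (q \to s): α-rule — add q, \lnot s.
    \lnot \lnot (((q \to s) \lor \lnot p) \leftrightarrow r): β-rule — branch into ((q \to s) \lor \lnot p), r  //  \lnot ((q \to s) \lor \lnot p), \lnot r.
      branch 2.1 (add ((q \to s) \lor \lnot p), r):
        ((q \to s) \lor \lnot p): β-rule — branch into (q \to s)  //  \lnot p.
          branch 2.1.1 (add (q \to s)):
            (q \to s): β-rule — branch into \lnot q  //  s.
              branch 2.1.1.1 (add \lnot q):
                × closes — contains both q and \lnot q.
              branch 2.1.1.2 (add s):
                × closes — contains both s and \lnot s.
          branch 2.1.2 (add \lnot p):
            × closes — contains both p and \lnot p.
      branch 2.2 (add \lnot ((q \to s) \lor \lnot p), \lnot r):
        × closes — contains both r and \lnot r.
All 8 branches close.
Every branch closed, so the negation is unsatisfiable and the formula is valid.

Valid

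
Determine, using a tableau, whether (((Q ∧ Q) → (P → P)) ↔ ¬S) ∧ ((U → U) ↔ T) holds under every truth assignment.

Not valid

Assume the negation and expand:
Initial set: {¬((((Q ∧ Q) → (P → P)) ↔ ¬S) ∧ ((U → U) ↔ T))}.
¬((((Q ∧ Q) → (P → P)) ↔ ¬S) ∧ ((U → U) ↔ T)): β-rule — branch into ¬(((Q ∧ Q) → (P → P)) ↔ ¬S)  //  ¬((U → U) ↔ T).
  branch 1 (add ¬(((Q ∧ Q) → (P → P)) ↔ ¬S)):
    ¬(((Q ∧ Q) → (P → P)) ↔ ¬S): β-rule — branch into ((Q ∧ Q) → (P → P)), ¬¬S  //  ¬((Q ∧ Q) → (P → P)), ¬S.
      branch 1.1 (add ((Q ∧ Q) → (P → P)), ¬¬S):
        ((Q ∧ Q) → (P → P)): β-rule — branch into ¬(Q ∧ Q)  //  (P → P).
          branch 1.1.1 (add ¬(Q ∧ Q)):
            ¬(Q ∧ Q): β-rule — branch into ¬Q  //  ¬Q.
              branch 1.1.1.1 (add ¬Q):
                ○ open, literals {Q=0, S=1}.
              branch 1.1.1.2 (add ¬Q):
                ○ open, literals {Q=0, S=1}.
          branch 1.1.2 (add (P → P)):
            (P → P): β-rule — branch into ¬P  //  P.
              branch 1.1.2.1 (add ¬P):
                ○ open, literals {P=0, S=1}.
              branch 1.1.2.2 (add P):
                ○ open, literals {P=1, S=1}.
      branch 1.2 (add ¬((Q ∧ Q) → (P → P)), ¬S):
        ¬((Q ∧ Q) → (P → P)): α-rule — add (Q ∧ Q), ¬(P → P).
        (Q ∧ Q): α-rule — add Q, Q.
        ¬(P → P): α-rule — add P, ¬P.
        × closes — contains both P and ¬P.
  branch 2 (add ¬((U → U) ↔ T)):
    ¬((U → U) ↔ T): β-rule — branch into (U → U), ¬T  //  ¬(U → U), T.
      branch 2.1 (add (U → U), ¬T):
        (U → U): β-rule — branch into ¬U  //  U.
          branch 2.1.1 (add ¬U):
            ○ open, literals {T=0, U=0}.
          branch 2.1.2 (add U):
            ○ open, literals {T=0, U=1}.
      branch 2.2 (add ¬(U → U), T):
        ¬(U → U): α-rule — add U, ¬U.
        × closes — contains both U and ¬U.
2 branches closed, 6 open.
An open branch gives a countermodel: Q=0, S=1 (unmentioned atoms arbitrary); under it the original formula is false.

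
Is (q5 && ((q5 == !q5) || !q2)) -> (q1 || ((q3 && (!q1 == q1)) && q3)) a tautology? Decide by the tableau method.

Not valid

Assume the negation and expand:
Initial set: {!((q5 && ((q5 == !q5) || !q2)) -> (q1 || ((q3 && (!q1 == q1)) && q3)))}.
!((q5 && ((q5 == !q5) || !q2)) -> (q1 || ((q3 && (!q1 == q1)) && q3))): α-rule — add (q5 && ((q5 == !q5) || !q2)), !(q1 || ((q3 && (!q1 == q1)) && q3)).
(q5 && ((q5 == !q5) || !q2)): α-rule — add q5, ((q5 == !q5) || !q2).
!(q1 || ((q3 && (!q1 == q1)) && q3)): α-rule — add !q1, !((q3 && (!q1 == q1)) && q3).
((q5 == !q5) || !q2): β-rule — branch into (q5 == !q5)  //  !q2.
  branch 1 (add (q5 == !q5)):
    !((q3 && (!q1 == q1)) && q3): β-rule — branch into !(q3 && (!q1 == q1))  //  !q3.
      branch 1.1 (add !(q3 && (!q1 == q1))):
        (q5 == !q5): β-rule — branch into q5, !q5  //  !q5, !!q5.
          branch 1.1.1 (add q5, !q5):
            × closes — contains both q5 and !q5.
          branch 1.1.2 (add !q5, !!q5):
            × closes — contains both q5 and !q5.
      branch 1.2 (add !q3):
        (q5 == !q5): β-rule — branch into q5, !q5  //  !q5, !!q5.
          branch 1.2.1 (add q5, !q5):
            × closes — contains both q5 and !q5.
          branch 1.2.2 (add !q5, !!q5):
            × closes — contains both q5 and !q5.
  branch 2 (add !q2):
    !((q3 && (!q1 == q1)) && q3): β-rule — branch into !(q3 && (!q1 == q1))  //  !q3.
      branch 2.1 (add !(q3 && (!q1 == q1))):
        !(q3 && (!q1 == q1)): β-rule — branch into !q3  //  !(!q1 == q1).
          branch 2.1.1 (add !q3):
            ○ open, literals {q1=F, q2=F, q3=F, q5=T}.
          branch 2.1.2 (add !(!q1 == q1)):
            !(!q1 == q1): β-rule — branch into !q1, !q1  //  !!q1, q1.
              branch 2.1.2.1 (add !q1, !q1):
                ○ open, literals {q1=F, q2=F, q5=T}.
              branch 2.1.2.2 (add !!q1, q1):
                × closes — contains both q1 and !q1.
      branch 2.2 (add !q3):
        ○ open, literals {q1=F, q2=F, q3=F, q5=T}.
5 branches closed, 3 open.
An open branch gives a countermodel: q1=F, q2=F, q3=F, q5=T (unmentioned atoms arbitrary); under it the original formula is false.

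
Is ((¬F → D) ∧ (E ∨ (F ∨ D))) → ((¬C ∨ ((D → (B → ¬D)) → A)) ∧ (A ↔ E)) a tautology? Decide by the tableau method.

Not valid

Assume the negation and expand:
Initial set: {¬(((¬F → D) ∧ (E ∨ (F ∨ D))) → ((¬C ∨ ((D → (B → ¬D)) → A)) ∧ (A ↔ E)))}.
¬(((¬F → D) ∧ (E ∨ (F ∨ D))) → ((¬C ∨ ((D → (B → ¬D)) → A)) ∧ (A ↔ E))): α-rule — add ((¬F → D) ∧ (E ∨ (F ∨ D))), ¬((¬C ∨ ((D → (B → ¬D)) → A)) ∧ (A ↔ E)).
((¬F → D) ∧ (E ∨ (F ∨ D))): α-rule — add (¬F → D), (E ∨ (F ∨ D)).
¬((¬C ∨ ((D → (B → ¬D)) → A)) ∧ (A ↔ E)): β-rule — branch into ¬(¬C ∨ ((D → (B → ¬D)) → A))  //  ¬(A ↔ E).
  branch 1 (add ¬(¬C ∨ ((D → (B → ¬D)) → A))):
    ¬(¬C ∨ ((D → (B → ¬D)) → A)): α-rule — add ¬¬C, ¬((D → (B → ¬D)) → A).
    ¬((D → (B → ¬D)) → A): α-rule — add (D → (B → ¬D)), ¬A.
    (¬F → D): β-rule — branch into ¬¬F  //  D.
      branch 1.1 (add ¬¬F):
        (E ∨ (F ∨ D)): β-rule — branch into E  //  (F ∨ D).
          branch 1.1.1 (add E):
            (D → (B → ¬D)): β-rule — branch into ¬D  //  (B → ¬D).
              branch 1.1.1.1 (add ¬D):
                ○ open, literals {A=F, C=T, D=F, E=T, F=T}.
              branch 1.1.1.2 (add (B → ¬D)):
                (B → ¬D): β-rule — branch into ¬B  //  ¬D.
                  branch 1.1.1.2.1 (add ¬B):
                    ○ open, literals {A=F, B=F, C=T, E=T, F=T}.
                  branch 1.1.1.2.2 (add ¬D):
                    ○ open, literals {A=F, C=T, D=F, E=T, F=T}.
          branch 1.1.2 (add (F ∨ D)):
            (D → (B → ¬D)): β-rule — branch into ¬D  //  (B → ¬D).
              branch 1.1.2.1 (add ¬D):
                (F ∨ D): β-rule — branch into F  //  D.
                  branch 1.1.2.1.1 (add F):
                    ○ open, literals {A=F, C=T, D=F, F=T}.
                  branch 1.1.2.1.2 (add D):
                    × closes — contains both D and ¬D.
              branch 1.1.2.2 (add (B → ¬D)):
                (F ∨ D): β-rule — branch into F  //  D.
                  branch 1.1.2.2.1 (add F):
                    (B → ¬D): β-rule — branch into ¬B  //  ¬D.
                      branch 1.1.2.2.1.1 (add ¬B):
                        ○ open, literals {A=F, B=F, C=T, F=T}.
                      branch 1.1.2.2.1.2 (add ¬D):
                        ○ open, literals {A=F, C=T, D=F, F=T}.
                  branch 1.1.2.2.2 (add D):
                    (B → ¬D): β-rule — branch into ¬B  //  ¬D.
                      branch 1.1.2.2.2.1 (add ¬B):
                        ○ open, literals {A=F, B=F, C=T, D=T, F=T}.
                      branch 1.1.2.2.2.2 (add ¬D):
                        × closes — contains both D and ¬D.
      branch 1.2 (add D):
        (E ∨ (F ∨ D)): β-rule — branch into E  //  (F ∨ D).
          branch 1.2.1 (add E):
            (D → (B → ¬D)): β-rule — branch into ¬D  //  (B → ¬D).
              branch 1.2.1.1 (add ¬D):
                × closes — contains both D and ¬D.
              branch 1.2.1.2 (add (B → ¬D)):
                (B → ¬D): β-rule — branch into ¬B  //  ¬D.
                  branch 1.2.1.2.1 (add ¬B):
                    ○ open, literals {A=F, B=F, C=T, D=T, E=T}.
                  branch 1.2.1.2.2 (add ¬D):
                    × closes — contains both D and ¬D.
          branch 1.2.2 (add (F ∨ D)):
            (D → (B → ¬D)): β-rule — branch into ¬D  //  (B → ¬D).
              branch 1.2.2.1 (add ¬D):
                × closes — contains both D and ¬D.
              branch 1.2.2.2 (add (B → ¬D)):
                (F ∨ D): β-rule — branch into F  //  D.
                  branch 1.2.2.2.1 (add F):
                    (B → ¬D): β-rule — branch into ¬B  //  ¬D.
                      branch 1.2.2.2.1.1 (add ¬B):
                        ○ open, literals {A=F, B=F, C=T, D=T, F=T}.
                      branch 1.2.2.2.1.2 (add ¬D):
                        × closes — contains both D and ¬D.
                  branch 1.2.2.2.2 (add D):
                    (B → ¬D): β-rule — branch into ¬B  //  ¬D.
                      branch 1.2.2.2.2.1 (add ¬B):
                        ○ open, literals {A=F, B=F, C=T, D=T}.
                      branch 1.2.2.2.2.2 (add ¬D):
                        × closes — contains both D and ¬D.
  branch 2 (add ¬(A ↔ E)):
    (¬F → D): β-rule — branch into ¬¬F  //  D.
      branch 2.1 (add ¬¬F):
        (E ∨ (F ∨ D)): β-rule — branch into E  //  (F ∨ D).
          branch 2.1.1 (add E):
            ¬(A ↔ E): β-rule — branch into A, ¬E  //  ¬A, E.
              branch 2.1.1.1 (add A, ¬E):
                × closes — contains both E and ¬E.
              branch 2.1.1.2 (add ¬A, E):
                ○ open, literals {A=F, E=T, F=T}.
          branch 2.1.2 (add (F ∨ D)):
            ¬(A ↔ E): β-rule — branch into A, ¬E  //  ¬A, E.
              branch 2.1.2.1 (add A, ¬E):
                (F ∨ D): β-rule — branch into F  //  D.
                  branch 2.1.2.1.1 (add F):
                    ○ open, literals {A=T, E=F, F=T}.
                  branch 2.1.2.1.2 (add D):
                    ○ open, literals {A=T, D=T, E=F, F=T}.
              branch 2.1.2.2 (add ¬A, E):
                (F ∨ D): β-rule — branch into F  //  D.
                  branch 2.1.2.2.1 (add F):
                    ○ open, literals {A=F, E=T, F=T}.
                  branch 2.1.2.2.2 (add D):
                    ○ open, literals {A=F, D=T, E=T, F=T}.
      branch 2.2 (add D):
        (E ∨ (F ∨ D)): β-rule — branch into E  //  (F ∨ D).
          branch 2.2.1 (add E):
            ¬(A ↔ E): β-rule — branch into A, ¬E  //  ¬A, E.
              branch 2.2.1.1 (add A, ¬E):
                × closes — contains both E and ¬E.
              branch 2.2.1.2 (add ¬A, E):
                ○ open, literals {A=F, D=T, E=T}.
          branch 2.2.2 (add (F ∨ D)):
            ¬(A ↔ E): β-rule — branch into A, ¬E  //  ¬A, E.
              branch 2.2.2.1 (add A, ¬E):
                (F ∨ D): β-rule — branch into F  //  D.
                  branch 2.2.2.1.1 (add F):
                    ○ open, literals {A=T, D=T, E=F, F=T}.
                  branch 2.2.2.1.2 (add D):
                    ○ open, literals {A=T, D=T, E=F}.
              branch 2.2.2.2 (add ¬A, E):
                (F ∨ D): β-rule — branch into F  //  D.
                  branch 2.2.2.2.1 (add F):
                    ○ open, literals {A=F, D=T, E=T, F=T}.
                  branch 2.2.2.2.2 (add D):
                    ○ open, literals {A=F, D=T, E=T}.
9 branches closed, 20 open.
An open branch gives a countermodel: A=F, C=T, D=F, E=T, F=T (unmentioned atoms arbitrary); under it the original formula is false.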